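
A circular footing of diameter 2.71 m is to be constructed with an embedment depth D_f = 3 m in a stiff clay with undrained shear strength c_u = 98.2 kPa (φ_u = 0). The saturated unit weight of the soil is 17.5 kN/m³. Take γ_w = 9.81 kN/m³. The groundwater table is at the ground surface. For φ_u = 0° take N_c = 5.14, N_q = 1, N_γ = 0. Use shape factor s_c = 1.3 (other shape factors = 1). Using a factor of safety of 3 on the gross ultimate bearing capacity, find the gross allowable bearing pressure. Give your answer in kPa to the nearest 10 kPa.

Water table at ground surface, so effective unit weight γ' = 17.5 − 9.81 = 7.69 kN/m³ is used throughout; overburden q = 7.69 × 3 = 23.07 kPa.
Cohesion term c·N_c·s_c = 98.2 × 5.14 × 1.3 = 656.17 kPa; surcharge term q·N_q = 23.07 × 1 = 23.07 kPa.
q_ult = 656.17 + 23.07 = 679.24 kPa.
q_all = 679.24 / 3 = 226.41 kPa.

q_all ≈ 230 kPa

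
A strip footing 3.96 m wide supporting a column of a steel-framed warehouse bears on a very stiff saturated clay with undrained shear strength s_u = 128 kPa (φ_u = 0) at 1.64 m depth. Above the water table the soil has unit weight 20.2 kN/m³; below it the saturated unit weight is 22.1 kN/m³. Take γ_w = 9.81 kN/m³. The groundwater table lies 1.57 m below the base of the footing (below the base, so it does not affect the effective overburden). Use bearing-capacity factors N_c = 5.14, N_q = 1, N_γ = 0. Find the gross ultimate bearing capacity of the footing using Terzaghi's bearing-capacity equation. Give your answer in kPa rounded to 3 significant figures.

q_ult ≈ 691 kPa

Overburden at base level: q = 20.2 × 1.64 = 33.128 kPa.
Cohesion term c·N_c = 128 × 5.14 = 657.92 kPa; surcharge term q·N_q = 33.128 × 1 = 33.128 kPa.
q_ult = 657.92 + 33.128 = 691.05 kPa.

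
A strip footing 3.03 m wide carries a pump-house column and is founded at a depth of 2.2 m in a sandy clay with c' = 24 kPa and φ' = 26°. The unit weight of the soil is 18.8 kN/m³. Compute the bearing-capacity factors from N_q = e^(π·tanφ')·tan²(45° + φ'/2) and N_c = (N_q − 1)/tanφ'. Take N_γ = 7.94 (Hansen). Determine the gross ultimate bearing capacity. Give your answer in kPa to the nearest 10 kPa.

q_ult ≈ 1250 kPa

tan26° = 0.4877, so N_q = e^(π×0.4877)·tan²(58°) = 4.629 × 2.561 = 11.85.
N_c = (11.85 − 1)/tan26° = 22.25.
Effective surcharge at the founding depth q = γ·D_f = 18.8 × 2.2 = 41.36 kPa.
q_ult = c·N_c + q·N_q + 0.5·γ·B·N_γ
     = 24 × 22.254 + 41.36 × 11.854 + 0.5 × 18.8 × 3.03 × 7.94
     = 534.11 + 490.29 + 226.15 = 1250.5 kPa.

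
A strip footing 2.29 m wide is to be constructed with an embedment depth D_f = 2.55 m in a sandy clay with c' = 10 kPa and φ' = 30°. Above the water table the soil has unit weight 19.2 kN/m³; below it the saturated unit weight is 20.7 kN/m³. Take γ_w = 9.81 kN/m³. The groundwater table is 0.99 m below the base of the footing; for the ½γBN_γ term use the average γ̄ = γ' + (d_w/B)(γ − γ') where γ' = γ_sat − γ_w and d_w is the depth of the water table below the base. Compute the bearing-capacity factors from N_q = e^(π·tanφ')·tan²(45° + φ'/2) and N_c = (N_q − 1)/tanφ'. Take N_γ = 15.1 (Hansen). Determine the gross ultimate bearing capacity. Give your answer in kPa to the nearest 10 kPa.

q_ult ≈ 1450 kPa

tan30° = 0.5774, so N_q = e^(π×0.5774)·tan²(60°) = 6.134 × 3.0 = 18.4.
N_c = (18.4 − 1)/tan30° = 30.14.
Effective surcharge at the founding depth q = γ·D_f = 19.2 × 2.55 = 48.96 kPa.
With d_w = 0.99 m < B, γ̄ = 10.89 + (0.99/2.29) × (19.2 − 10.89) = 14.483 kN/m³.
q_ult = c·N_c + q·N_q + 0.5·γ·B·N_γ
     = 10 × 30.14 + 48.96 × 18.401 + 0.5 × 14.483 × 2.29 × 15.1
     = 301.4 + 900.92 + 250.4 = 1452.7 kPa.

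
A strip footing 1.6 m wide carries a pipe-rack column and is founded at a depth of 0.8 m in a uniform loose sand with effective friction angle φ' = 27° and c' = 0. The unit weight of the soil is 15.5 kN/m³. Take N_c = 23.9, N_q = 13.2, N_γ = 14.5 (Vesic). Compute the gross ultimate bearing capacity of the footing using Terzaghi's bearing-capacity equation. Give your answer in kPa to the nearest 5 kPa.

q = γ·D_f = 15.5 × 0.8 = 12.4 kPa.
q·N_q = 12.4 × 13.2 = 163.68 kPa
0.5·γ·B·N_γ = 0.5 × 15.5 × 1.6 × 14.5 = 179.8 kPa
q_ult = 163.68 + 179.8 = 343.48 kPa.

q_ult ≈ 345 kPa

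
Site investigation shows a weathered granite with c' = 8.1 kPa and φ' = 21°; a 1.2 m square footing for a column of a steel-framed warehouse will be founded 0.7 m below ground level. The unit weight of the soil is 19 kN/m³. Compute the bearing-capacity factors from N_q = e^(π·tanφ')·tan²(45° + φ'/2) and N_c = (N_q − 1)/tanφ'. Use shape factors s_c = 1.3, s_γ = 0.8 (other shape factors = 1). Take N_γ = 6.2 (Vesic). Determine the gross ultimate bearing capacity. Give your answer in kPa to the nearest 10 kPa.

tan21° = 0.3839, so N_q = e^(π×0.3839)·tan²(55.5°) = 3.34 × 2.117 = 7.07.
N_c = (7.07 − 1)/tan21° = 15.81.
q = γ·D_f = 19 × 0.7 = 13.3 kPa.
c·N_c·s_c = 8.1 × 15.815 × 1.3 = 166.53 kPa
q·N_q = 13.3 × 7.0708 = 94.041 kPa
0.5·γ·B·N_γ·s_γ = 0.5 × 19 × 1.2 × 6.2 × 0.8 = 56.544 kPa
q_ult = 166.53 + 94.041 + 56.544 = 317.12 kPa.

q_ult ≈ 320 kPa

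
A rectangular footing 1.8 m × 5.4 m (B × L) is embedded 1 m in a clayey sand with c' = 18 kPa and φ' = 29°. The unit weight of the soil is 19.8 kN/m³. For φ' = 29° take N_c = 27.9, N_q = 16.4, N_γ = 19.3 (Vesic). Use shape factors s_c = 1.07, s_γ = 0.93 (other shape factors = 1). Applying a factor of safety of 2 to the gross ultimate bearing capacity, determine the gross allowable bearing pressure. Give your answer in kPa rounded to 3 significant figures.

q = γ·D_f = 19.8 × 1 = 19.8 kPa.
c·N_c·s_c = 18 × 27.9 × 1.07 = 537.35 kPa
q·N_q = 19.8 × 16.4 = 324.72 kPa
0.5·γ·B·N_γ·s_γ = 0.5 × 19.8 × 1.8 × 19.3 × 0.93 = 319.85 kPa
q_ult = 537.35 + 324.72 + 319.85 = 1181.9 kPa.
q_all = q_ult / FS = 1181.9 / 2 = 590.96 kPa.

q_all ≈ 591 kPa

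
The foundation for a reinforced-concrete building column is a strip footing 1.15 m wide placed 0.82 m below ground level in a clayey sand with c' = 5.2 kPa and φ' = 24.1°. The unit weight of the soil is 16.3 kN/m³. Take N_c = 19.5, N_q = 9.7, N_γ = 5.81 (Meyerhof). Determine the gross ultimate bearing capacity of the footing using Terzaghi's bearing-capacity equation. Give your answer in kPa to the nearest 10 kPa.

q_ult ≈ 290 kPa

q = γ·D_f = 16.3 × 0.82 = 13.366 kPa.
c·N_c = 5.2 × 19.5 = 101.4 kPa
q·N_q = 13.366 × 9.7 = 129.65 kPa
0.5·γ·B·N_γ = 0.5 × 16.3 × 1.15 × 5.81 = 54.454 kPa
q_ult = 101.4 + 129.65 + 54.454 = 285.5 kPa.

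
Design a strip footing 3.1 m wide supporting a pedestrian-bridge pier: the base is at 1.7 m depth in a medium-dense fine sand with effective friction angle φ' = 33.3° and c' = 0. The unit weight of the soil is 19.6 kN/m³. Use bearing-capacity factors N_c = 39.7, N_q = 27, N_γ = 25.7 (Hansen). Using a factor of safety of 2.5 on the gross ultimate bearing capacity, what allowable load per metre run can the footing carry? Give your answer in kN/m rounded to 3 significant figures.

q = γ·D_f = 19.6 × 1.7 = 33.32 kPa.
q·N_q = 33.32 × 27 = 899.64 kPa
0.5·γ·B·N_γ = 0.5 × 19.6 × 3.1 × 25.7 = 780.77 kPa
q_ult = 899.64 + 780.77 = 1680.4 kPa.
Gross allowable pressure q_all = 1680.4 / 2.5 = 672.16 kPa.
Allowable wall load = q_all × B = 672.16 × 3.1 = 2083.7 kN per metre run.

≈ 2080 kN/m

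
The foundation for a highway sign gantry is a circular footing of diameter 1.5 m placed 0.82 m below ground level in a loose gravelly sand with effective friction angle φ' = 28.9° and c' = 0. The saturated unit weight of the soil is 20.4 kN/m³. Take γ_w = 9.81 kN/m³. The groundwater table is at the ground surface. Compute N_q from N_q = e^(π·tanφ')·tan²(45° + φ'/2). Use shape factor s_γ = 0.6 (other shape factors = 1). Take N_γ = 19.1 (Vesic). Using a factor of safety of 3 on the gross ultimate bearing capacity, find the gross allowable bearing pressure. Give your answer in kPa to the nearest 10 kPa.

q_all ≈ 80 kPa

N_q = e^(π·tan28.9°)·tan²(59.45°) = 16.26.
With the water table at the surface the whole profile is submerged: γ' = 20.4 − 9.81 = 10.59 kN/m³, so q = γ'·D_f = 8.6838 kPa; the same γ' applies in the ½γBN_γ term.
q_ult = q·N_q + 0.5·γ·B·N_γ·s_γ
     = 8.6838 × 16.261 + 0.5 × 10.59 × 1.5 × 19.1 × 0.6
     = 141.21 + 91.021 = 232.23 kPa.
q_all = 232.23 / 3 = 77.409 kPa.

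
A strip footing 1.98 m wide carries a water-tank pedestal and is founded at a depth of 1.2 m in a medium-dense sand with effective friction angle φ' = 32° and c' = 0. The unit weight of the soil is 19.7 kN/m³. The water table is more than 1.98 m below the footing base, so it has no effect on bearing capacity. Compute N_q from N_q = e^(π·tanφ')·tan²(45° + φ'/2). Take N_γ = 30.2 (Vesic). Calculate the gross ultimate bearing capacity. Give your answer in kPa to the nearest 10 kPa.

q_ult ≈ 1140 kPa

tan32° = 0.6249, so N_q = e^(π×0.6249)·tan²(61°) = 7.121 × 3.255 = 23.18.
q = γ·D_f = 19.7 × 1.2 = 23.64 kPa.
q·N_q = 23.64 × 23.177 = 547.9 kPa
0.5·γ·B·N_γ = 0.5 × 19.7 × 1.98 × 30.2 = 588.99 kPa
q_ult = 547.9 + 588.99 = 1136.9 kPa.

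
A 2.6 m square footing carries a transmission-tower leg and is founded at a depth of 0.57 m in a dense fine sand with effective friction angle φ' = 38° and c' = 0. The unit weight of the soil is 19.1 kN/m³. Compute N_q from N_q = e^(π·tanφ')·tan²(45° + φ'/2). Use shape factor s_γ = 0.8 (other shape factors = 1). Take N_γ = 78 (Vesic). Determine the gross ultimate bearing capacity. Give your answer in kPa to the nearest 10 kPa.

q_ult ≈ 2080 kPa

tan38° = 0.7813, so N_q = e^(π×0.7813)·tan²(64°) = 11.64 × 4.204 = 48.93.
q = γ·D_f = 19.1 × 0.57 = 10.887 kPa.
q·N_q = 10.887 × 48.933 = 532.74 kPa
0.5·γ·B·N_γ·s_γ = 0.5 × 19.1 × 2.6 × 78 × 0.8 = 1549.4 kPa
q_ult = 532.74 + 1549.4 = 2082.1 kPa.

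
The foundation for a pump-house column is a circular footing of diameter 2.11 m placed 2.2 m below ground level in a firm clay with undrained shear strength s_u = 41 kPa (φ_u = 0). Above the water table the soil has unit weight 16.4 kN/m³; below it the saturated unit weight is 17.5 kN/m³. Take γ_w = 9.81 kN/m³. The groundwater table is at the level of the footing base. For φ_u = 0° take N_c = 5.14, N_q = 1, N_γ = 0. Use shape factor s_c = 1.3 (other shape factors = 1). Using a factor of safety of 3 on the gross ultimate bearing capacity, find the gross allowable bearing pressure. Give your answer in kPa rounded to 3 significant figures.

q = γ·D_f = 16.4 × 2.2 = 36.08 kPa.
c·N_c·s_c = 41 × 5.14 × 1.3 = 273.96 kPa
q·N_q = 36.08 × 1 = 36.08 kPa
q_ult = 273.96 + 36.08 = 310.04 kPa.
q_all = 310.04 / 3 = 103.35 kPa.

q_all ≈ 103 kPa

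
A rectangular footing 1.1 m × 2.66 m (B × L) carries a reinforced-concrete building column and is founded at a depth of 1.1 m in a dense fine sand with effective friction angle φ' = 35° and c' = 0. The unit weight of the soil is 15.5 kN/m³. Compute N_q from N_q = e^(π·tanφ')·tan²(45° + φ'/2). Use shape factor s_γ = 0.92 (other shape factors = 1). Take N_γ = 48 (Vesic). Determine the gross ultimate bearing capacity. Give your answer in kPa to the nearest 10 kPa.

q_ult ≈ 940 kPa

tan35° = 0.7002, so N_q = e^(π×0.7002)·tan²(62.5°) = 9.023 × 3.69 = 33.3.
q = γ·D_f = 15.5 × 1.1 = 17.05 kPa.
q·N_q = 17.05 × 33.296 = 567.7 kPa
0.5·γ·B·N_γ·s_γ = 0.5 × 15.5 × 1.1 × 48 × 0.92 = 376.46 kPa
q_ult = 567.7 + 376.46 = 944.16 kPa.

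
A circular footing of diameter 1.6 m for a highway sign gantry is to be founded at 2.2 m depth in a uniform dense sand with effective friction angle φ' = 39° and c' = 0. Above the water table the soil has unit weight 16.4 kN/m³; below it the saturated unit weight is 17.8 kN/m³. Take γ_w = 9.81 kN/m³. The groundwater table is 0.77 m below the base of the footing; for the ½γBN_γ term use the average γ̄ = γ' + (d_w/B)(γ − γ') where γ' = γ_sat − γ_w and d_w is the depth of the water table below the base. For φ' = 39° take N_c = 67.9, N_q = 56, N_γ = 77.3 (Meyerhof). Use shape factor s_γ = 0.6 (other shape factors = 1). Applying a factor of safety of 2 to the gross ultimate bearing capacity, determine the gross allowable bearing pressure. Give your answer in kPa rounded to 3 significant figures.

Overburden at base level: q = 16.4 × 2.2 = 36.08 kPa.
The water table is 0.77 m below the base (< B = 1.6 m), so the ½γBN_γ term uses γ̄ = γ' + (d_w/B)(γ − γ') = 7.99 + (0.77/1.6)(16.4 − 7.99) = 12.037 kN/m³.
Surcharge term q·N_q = 36.08 × 56 = 2020.5 kPa; self-weight term 0.5·γ·B·N_γ·s_γ = 0.5 × 12.037 × 1.6 × 77.3 × 0.6 = 446.63 kPa.
q_ult = 2020.5 + 446.63 = 2467.1 kPa.
q_all = q_ult / FS = 2467.1 / 2 = 1233.6 kPa.

q_all ≈ 1230 kPa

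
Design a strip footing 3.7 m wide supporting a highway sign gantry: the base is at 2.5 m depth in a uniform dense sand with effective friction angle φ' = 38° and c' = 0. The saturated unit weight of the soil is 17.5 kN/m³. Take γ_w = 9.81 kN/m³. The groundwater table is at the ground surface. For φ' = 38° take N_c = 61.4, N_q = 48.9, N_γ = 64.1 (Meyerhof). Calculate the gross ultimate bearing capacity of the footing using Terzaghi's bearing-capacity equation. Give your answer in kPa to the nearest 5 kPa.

q_ult ≈ 1850 kPa

γ' = 17.5 − 9.81 = 7.69 kN/m³ (submerged throughout). q = 7.69 × 2.5 = 19.225 kPa; the same γ' applies in the ½γBN_γ term.
q·N_q = 19.225 × 48.9 = 940.1 kPa
0.5·γ·B·N_γ = 0.5 × 7.69 × 3.7 × 64.1 = 911.92 kPa
q_ult = 940.1 + 911.92 = 1852 kPa.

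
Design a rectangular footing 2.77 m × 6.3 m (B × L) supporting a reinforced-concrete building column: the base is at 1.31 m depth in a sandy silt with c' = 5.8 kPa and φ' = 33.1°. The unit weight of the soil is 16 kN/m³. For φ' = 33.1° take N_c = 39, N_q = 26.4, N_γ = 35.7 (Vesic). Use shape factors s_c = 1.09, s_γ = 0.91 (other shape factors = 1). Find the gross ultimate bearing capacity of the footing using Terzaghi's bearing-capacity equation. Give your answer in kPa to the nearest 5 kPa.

Overburden at base level: q = 16 × 1.31 = 20.96 kPa.
Cohesion term c·N_c·s_c = 5.8 × 39 × 1.09 = 246.56 kPa; surcharge term q·N_q = 20.96 × 26.4 = 553.34 kPa; self-weight term 0.5·γ·B·N_γ·s_γ = 0.5 × 16 × 2.77 × 35.7 × 0.91 = 719.91 kPa.
q_ult = 246.56 + 553.34 + 719.91 = 1519.8 kPa.

q_ult ≈ 1520 kPa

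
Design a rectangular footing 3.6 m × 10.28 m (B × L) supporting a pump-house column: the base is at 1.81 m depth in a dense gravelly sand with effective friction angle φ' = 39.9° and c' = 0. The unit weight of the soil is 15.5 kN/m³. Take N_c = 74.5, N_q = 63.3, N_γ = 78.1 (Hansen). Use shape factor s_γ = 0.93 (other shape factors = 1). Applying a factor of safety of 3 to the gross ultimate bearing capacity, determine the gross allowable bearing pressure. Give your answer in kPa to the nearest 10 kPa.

q_all ≈ 1270 kPa

Effective surcharge at the founding depth q = γ·D_f = 15.5 × 1.81 = 28.055 kPa.
q_ult = q·N_q + 0.5·γ·B·N_γ·s_γ
     = 28.055 × 63.3 + 0.5 × 15.5 × 3.6 × 78.1 × 0.93
     = 1775.9 + 2026.5 = 3802.3 kPa.
q_all = q_ult / FS = 3802.3 / 3 = 1267.4 kPa.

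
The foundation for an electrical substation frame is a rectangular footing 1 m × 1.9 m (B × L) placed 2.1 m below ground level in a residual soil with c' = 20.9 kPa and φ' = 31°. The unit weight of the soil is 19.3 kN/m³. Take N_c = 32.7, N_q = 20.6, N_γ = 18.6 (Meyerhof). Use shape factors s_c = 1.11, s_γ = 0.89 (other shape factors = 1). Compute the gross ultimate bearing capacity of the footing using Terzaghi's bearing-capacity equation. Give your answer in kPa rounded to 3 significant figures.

q_ult ≈ 1750 kPa

Overburden at base level: q = 19.3 × 2.1 = 40.53 kPa.
Cohesion term c·N_c·s_c = 20.9 × 32.7 × 1.11 = 758.61 kPa; surcharge term q·N_q = 40.53 × 20.6 = 834.92 kPa; self-weight term 0.5·γ·B·N_γ·s_γ = 0.5 × 19.3 × 1 × 18.6 × 0.89 = 159.75 kPa.
q_ult = 758.61 + 834.92 + 159.75 = 1753.3 kPa.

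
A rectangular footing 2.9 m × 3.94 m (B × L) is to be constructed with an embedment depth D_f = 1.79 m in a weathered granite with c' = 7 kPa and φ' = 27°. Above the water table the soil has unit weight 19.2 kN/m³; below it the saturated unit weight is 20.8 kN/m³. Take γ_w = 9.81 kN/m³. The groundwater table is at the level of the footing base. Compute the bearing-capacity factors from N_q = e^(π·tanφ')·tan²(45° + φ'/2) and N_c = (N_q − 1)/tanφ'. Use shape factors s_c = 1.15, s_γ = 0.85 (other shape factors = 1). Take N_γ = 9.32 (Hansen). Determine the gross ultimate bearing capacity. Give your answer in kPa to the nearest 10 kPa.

tan27° = 0.5095, so N_q = e^(π×0.5095)·tan²(58.5°) = 4.957 × 2.663 = 13.2.
N_c = (13.2 − 1)/tan27° = 23.94.
Effective surcharge at the founding depth q = γ·D_f = 19.2 × 1.79 = 34.368 kPa.
The water table coincides with the base, so in the self-weight term γ → γ' = 10.99 kN/m³.
q_ult = c·N_c·s_c + q·N_q + 0.5·γ·B·N_γ·s_γ
     = 7 × 23.942 × 1.15 + 34.368 × 13.199 + 0.5 × 10.99 × 2.9 × 9.32 × 0.85
     = 192.73 + 453.63 + 126.24 = 772.6 kPa.

q_ult ≈ 770 kPa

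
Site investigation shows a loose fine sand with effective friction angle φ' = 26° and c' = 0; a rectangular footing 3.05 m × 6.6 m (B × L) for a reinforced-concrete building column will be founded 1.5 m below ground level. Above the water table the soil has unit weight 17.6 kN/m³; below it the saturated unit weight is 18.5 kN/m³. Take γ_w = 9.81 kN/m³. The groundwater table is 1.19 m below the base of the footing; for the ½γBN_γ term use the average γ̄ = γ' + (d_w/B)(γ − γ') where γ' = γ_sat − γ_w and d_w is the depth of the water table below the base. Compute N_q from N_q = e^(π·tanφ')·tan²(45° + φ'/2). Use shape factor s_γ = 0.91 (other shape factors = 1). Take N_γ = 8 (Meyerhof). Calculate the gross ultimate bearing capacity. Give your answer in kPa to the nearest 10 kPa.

tan26° = 0.4877, so N_q = e^(π×0.4877)·tan²(58°) = 4.629 × 2.561 = 11.85.
q = γ·D_f = 17.6 × 1.5 = 26.4 kPa.
γ' = 8.69 kN/m³; averaging over the depth B below the base, γ̄ = γ' + (d_w/B)(γ − γ') = 12.166 kN/m³.
q·N_q = 26.4 × 11.854 = 312.95 kPa
0.5·γ·B·N_γ·s_γ = 0.5 × 12.166 × 3.05 × 8 × 0.91 = 135.07 kPa
q_ult = 312.95 + 135.07 = 448.02 kPa.

q_ult ≈ 450 kPa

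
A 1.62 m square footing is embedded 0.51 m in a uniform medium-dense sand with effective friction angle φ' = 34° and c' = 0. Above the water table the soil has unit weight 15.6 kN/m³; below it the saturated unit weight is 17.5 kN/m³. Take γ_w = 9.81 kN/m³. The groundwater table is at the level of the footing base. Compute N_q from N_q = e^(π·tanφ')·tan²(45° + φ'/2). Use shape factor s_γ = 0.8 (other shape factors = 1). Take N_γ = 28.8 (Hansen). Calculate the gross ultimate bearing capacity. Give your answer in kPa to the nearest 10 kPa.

q_ult ≈ 380 kPa

tan34° = 0.6745, so N_q = e^(π×0.6745)·tan²(62°) = 8.323 × 3.537 = 29.44.
Effective surcharge at the founding depth q = γ·D_f = 15.6 × 0.51 = 7.956 kPa.
The water table coincides with the base, so in the self-weight term γ → γ' = 7.69 kN/m³.
q_ult = q·N_q + 0.5·γ·B·N_γ·s_γ
     = 7.956 × 29.44 + 0.5 × 7.69 × 1.62 × 28.8 × 0.8
     = 234.22 + 143.51 = 377.74 kPa.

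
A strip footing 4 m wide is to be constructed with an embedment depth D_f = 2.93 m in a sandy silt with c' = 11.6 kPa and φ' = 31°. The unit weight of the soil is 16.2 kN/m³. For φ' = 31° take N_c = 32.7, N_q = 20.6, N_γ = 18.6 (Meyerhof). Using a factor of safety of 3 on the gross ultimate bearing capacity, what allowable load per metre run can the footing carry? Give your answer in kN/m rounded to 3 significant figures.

Effective surcharge at the founding depth q = γ·D_f = 16.2 × 2.93 = 47.466 kPa.
q_ult = c·N_c + q·N_q + 0.5·γ·B·N_γ
     = 11.6 × 32.7 + 47.466 × 20.6 + 0.5 × 16.2 × 4 × 18.6
     = 379.32 + 977.8 + 602.64 = 1959.8 kPa.
Gross allowable pressure q_all = 1959.8 / 3 = 653.25 kPa.
Allowable wall load = q_all × B = 653.25 × 4 = 2613 kN per metre run.

≈ 2610 kN/m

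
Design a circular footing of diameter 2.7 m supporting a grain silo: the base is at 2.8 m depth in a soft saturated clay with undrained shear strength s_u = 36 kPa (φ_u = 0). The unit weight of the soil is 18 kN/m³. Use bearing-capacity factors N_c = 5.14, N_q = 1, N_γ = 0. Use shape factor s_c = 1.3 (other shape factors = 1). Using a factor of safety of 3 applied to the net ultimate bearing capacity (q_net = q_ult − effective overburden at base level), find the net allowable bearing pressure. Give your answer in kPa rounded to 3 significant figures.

q = γ·D_f = 18 × 2.8 = 50.4 kPa.
c·N_c·s_c = 36 × 5.14 × 1.3 = 240.55 kPa
q·N_q = 50.4 × 1 = 50.4 kPa
q_ult = 240.55 + 50.4 = 290.95 kPa.
Net ultimate: q_net = 290.95 − 50.4 = 240.55 kPa.
q_all(net) = 240.55 / 3 = 80.184 kPa.

q_all(net) ≈ 80.2 kPa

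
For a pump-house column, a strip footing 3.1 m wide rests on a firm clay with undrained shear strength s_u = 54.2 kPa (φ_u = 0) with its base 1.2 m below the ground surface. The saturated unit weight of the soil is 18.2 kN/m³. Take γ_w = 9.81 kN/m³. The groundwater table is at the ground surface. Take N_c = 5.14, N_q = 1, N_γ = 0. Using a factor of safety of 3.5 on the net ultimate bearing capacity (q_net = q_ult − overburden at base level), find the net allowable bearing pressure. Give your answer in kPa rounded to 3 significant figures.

q_all(net) ≈ 79.6 kPa

γ' = 18.2 − 9.81 = 8.39 kN/m³ (submerged throughout). q = 8.39 × 1.2 = 10.068 kPa.
c·N_c = 54.2 × 5.14 = 278.59 kPa
q·N_q = 10.068 × 1 = 10.068 kPa
q_ult = 278.59 + 10.068 = 288.66 kPa.
q_net = 288.66 − 10.068 = 278.59 kPa.
q_all(net) = 278.59 / 3.5 = 79.597 kPa.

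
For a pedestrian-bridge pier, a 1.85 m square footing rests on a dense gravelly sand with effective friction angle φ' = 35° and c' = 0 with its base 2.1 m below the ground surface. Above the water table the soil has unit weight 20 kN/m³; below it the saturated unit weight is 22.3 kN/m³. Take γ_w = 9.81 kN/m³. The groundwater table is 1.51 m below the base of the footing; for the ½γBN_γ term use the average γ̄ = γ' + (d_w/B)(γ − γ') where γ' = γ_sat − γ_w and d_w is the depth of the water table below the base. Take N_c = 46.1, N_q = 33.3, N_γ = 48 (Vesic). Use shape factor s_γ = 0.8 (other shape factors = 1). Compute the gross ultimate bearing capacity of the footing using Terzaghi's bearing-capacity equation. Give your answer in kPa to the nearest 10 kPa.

Overburden at base level: q = 20 × 2.1 = 42 kPa.
The water table is 1.51 m below the base (< B = 1.85 m), so the ½γBN_γ term uses γ̄ = γ' + (d_w/B)(γ − γ') = 12.49 + (1.51/1.85)(20 − 12.49) = 18.62 kN/m³.
Surcharge term q·N_q = 42 × 33.3 = 1398.6 kPa; self-weight term 0.5·γ·B·N_γ·s_γ = 0.5 × 18.62 × 1.85 × 48 × 0.8 = 661.37 kPa.
q_ult = 1398.6 + 661.37 = 2060 kPa.

q_ult ≈ 2060 kPa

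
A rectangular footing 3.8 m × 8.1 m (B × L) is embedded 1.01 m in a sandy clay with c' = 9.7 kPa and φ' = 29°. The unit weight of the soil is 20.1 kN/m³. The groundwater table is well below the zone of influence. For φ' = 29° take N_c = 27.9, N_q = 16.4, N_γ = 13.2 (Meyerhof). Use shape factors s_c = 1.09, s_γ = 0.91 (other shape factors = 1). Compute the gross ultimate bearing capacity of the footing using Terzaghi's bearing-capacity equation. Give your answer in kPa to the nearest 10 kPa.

Effective surcharge at the founding depth q = γ·D_f = 20.1 × 1.01 = 20.301 kPa.
q_ult = c·N_c·s_c + q·N_q + 0.5·γ·B·N_γ·s_γ
     = 9.7 × 27.9 × 1.09 + 20.301 × 16.4 + 0.5 × 20.1 × 3.8 × 13.2 × 0.91
     = 294.99 + 332.94 + 458.74 = 1086.7 kPa.

q_ult ≈ 1090 kPa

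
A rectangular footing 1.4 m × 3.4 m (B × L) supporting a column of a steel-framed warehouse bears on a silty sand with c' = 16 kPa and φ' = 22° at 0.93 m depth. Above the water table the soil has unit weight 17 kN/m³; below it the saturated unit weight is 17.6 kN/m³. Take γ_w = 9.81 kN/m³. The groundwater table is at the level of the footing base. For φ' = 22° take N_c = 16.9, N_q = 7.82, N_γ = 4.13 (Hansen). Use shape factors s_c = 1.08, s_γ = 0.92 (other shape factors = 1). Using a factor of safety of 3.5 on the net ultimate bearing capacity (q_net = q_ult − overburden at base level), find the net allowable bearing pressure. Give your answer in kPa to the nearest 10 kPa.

q_all(net) ≈ 120 kPa

Effective surcharge at the founding depth q = γ·D_f = 17 × 0.93 = 15.81 kPa.
The water table coincides with the base, so in the self-weight term γ → γ' = 7.79 kN/m³.
q_ult = c·N_c·s_c + q·N_q + 0.5·γ·B·N_γ·s_γ
     = 16 × 16.9 × 1.08 + 15.81 × 7.82 + 0.5 × 7.79 × 1.4 × 4.13 × 0.92
     = 292.03 + 123.63 + 20.719 = 436.39 kPa.
q_net = 436.39 − 15.81 = 420.58 kPa.
q_all(net) = 420.58 / 3.5 = 120.16 kPa.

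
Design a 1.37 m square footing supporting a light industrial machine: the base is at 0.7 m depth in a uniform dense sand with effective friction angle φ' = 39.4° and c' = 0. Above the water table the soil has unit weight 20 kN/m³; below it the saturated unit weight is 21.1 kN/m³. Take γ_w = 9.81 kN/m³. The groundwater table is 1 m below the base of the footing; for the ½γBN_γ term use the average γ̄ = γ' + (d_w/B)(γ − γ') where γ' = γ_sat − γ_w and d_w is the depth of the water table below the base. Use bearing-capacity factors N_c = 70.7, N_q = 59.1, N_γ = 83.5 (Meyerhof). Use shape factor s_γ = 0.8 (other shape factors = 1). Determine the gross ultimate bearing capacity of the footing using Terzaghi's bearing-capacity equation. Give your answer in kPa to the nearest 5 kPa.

q_ult ≈ 1635 kPa

Effective surcharge at the founding depth q = γ·D_f = 20 × 0.7 = 14 kPa.
With d_w = 1 m < B, γ̄ = 11.29 + (1/1.37) × (20 − 11.29) = 17.648 kN/m³.
q_ult = q·N_q + 0.5·γ·B·N_γ·s_γ
     = 14 × 59.1 + 0.5 × 17.648 × 1.37 × 83.5 × 0.8
     = 827.4 + 807.52 = 1634.9 kPa.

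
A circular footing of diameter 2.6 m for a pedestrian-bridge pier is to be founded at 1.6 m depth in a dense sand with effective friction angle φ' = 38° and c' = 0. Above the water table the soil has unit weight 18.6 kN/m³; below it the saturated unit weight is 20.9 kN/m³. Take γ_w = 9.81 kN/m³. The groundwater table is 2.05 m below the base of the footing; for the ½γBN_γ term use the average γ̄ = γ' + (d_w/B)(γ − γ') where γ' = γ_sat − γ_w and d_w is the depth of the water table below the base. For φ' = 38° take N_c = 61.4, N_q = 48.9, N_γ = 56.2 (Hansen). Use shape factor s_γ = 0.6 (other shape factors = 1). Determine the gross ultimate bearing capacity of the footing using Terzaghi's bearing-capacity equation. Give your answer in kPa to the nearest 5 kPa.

Effective surcharge at the founding depth q = γ·D_f = 18.6 × 1.6 = 29.76 kPa.
With d_w = 2.05 m < B, γ̄ = 11.09 + (2.05/2.6) × (18.6 − 11.09) = 17.011 kN/m³.
q_ult = q·N_q + 0.5·γ·B·N_γ·s_γ
     = 29.76 × 48.9 + 0.5 × 17.011 × 2.6 × 56.2 × 0.6
     = 1455.3 + 745.71 = 2201 kPa.

q_ult ≈ 2200 kPa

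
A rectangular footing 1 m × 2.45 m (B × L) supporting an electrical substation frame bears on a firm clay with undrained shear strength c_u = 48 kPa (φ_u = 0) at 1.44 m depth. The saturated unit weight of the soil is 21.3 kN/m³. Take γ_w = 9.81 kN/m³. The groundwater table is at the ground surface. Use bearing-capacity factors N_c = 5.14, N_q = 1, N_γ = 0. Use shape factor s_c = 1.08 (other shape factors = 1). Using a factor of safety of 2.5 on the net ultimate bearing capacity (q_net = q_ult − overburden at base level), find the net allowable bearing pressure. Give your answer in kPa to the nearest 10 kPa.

With the water table at the surface the whole profile is submerged: γ' = 21.3 − 9.81 = 11.49 kN/m³, so q = γ'·D_f = 16.546 kPa.
q_ult = c·N_c·s_c + q·N_q
     = 48 × 5.14 × 1.08 + 16.546 × 1
     = 266.46 + 16.546 = 283 kPa.
q_net = 283 − 16.546 = 266.46 kPa.
q_all(net) = 266.46 / 2.5 = 106.58 kPa.

q_all(net) ≈ 110 kPa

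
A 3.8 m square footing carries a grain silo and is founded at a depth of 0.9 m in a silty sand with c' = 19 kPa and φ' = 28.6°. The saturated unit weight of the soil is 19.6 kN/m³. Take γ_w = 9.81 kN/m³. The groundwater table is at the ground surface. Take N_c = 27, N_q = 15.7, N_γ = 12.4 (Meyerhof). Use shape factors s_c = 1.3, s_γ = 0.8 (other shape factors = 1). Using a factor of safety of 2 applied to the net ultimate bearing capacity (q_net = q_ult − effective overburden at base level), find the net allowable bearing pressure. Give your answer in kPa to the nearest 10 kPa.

Water table at ground surface, so effective unit weight γ' = 19.6 − 9.81 = 9.79 kN/m³ is used throughout; overburden q = 9.79 × 0.9 = 8.811 kPa; the same γ' applies in the ½γBN_γ term.
Cohesion term c·N_c·s_c = 19 × 27 × 1.3 = 666.9 kPa; surcharge term q·N_q = 8.811 × 15.7 = 138.33 kPa; self-weight term 0.5·γ·B·N_γ·s_γ = 0.5 × 9.79 × 3.8 × 12.4 × 0.8 = 184.52 kPa.
q_ult = 666.9 + 138.33 + 184.52 = 989.75 kPa.
Net ultimate: q_net = 989.75 − 8.811 = 980.94 kPa.
q_all(net) = 980.94 / 2 = 490.47 kPa.

q_all(net) ≈ 490 kPa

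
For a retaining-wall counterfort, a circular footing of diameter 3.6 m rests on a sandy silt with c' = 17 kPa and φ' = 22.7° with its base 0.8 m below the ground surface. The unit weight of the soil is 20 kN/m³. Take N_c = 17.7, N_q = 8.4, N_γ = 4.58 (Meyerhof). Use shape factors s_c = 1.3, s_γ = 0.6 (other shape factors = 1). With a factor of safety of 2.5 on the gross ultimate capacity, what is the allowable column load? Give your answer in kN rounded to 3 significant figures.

q = γ·D_f = 20 × 0.8 = 16 kPa.
c·N_c·s_c = 17 × 17.7 × 1.3 = 391.17 kPa
q·N_q = 16 × 8.4 = 134.4 kPa
0.5·γ·B·N_γ·s_γ = 0.5 × 20 × 3.6 × 4.58 × 0.6 = 98.928 kPa
q_ult = 391.17 + 134.4 + 98.928 = 624.5 kPa.
Gross allowable pressure q_all = 624.5 / 2.5 = 249.8 kPa.
Footing area = 10.1788 m², so allowable column load = 249.8 × 10.1788 = 2542.7 kN.

P_all ≈ 2540 kN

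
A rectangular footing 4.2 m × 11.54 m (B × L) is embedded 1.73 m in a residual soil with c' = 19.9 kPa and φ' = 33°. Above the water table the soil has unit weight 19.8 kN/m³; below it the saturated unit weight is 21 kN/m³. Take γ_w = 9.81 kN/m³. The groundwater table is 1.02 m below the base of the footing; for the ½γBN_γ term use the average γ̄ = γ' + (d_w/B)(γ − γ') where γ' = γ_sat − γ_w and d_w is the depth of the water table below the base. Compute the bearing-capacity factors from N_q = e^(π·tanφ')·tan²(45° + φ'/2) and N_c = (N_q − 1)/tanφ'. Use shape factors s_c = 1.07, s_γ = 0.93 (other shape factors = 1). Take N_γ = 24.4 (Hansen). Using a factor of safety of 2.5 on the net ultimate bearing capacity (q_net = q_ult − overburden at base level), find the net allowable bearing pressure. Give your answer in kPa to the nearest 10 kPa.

N_q = e^(π·tan33°)·tan²(61.5°) = 26.09; N_c = (N_q − 1)/tanφ' = 38.64.
q = γ·D_f = 19.8 × 1.73 = 34.254 kPa.
γ' = 11.19 kN/m³; averaging over the depth B below the base, γ̄ = γ' + (d_w/B)(γ − γ') = 13.281 kN/m³.
c·N_c·s_c = 19.9 × 38.638 × 1.07 = 822.73 kPa
q·N_q = 34.254 × 26.092 = 893.76 kPa
0.5·γ·B·N_γ·s_γ = 0.5 × 13.281 × 4.2 × 24.4 × 0.93 = 632.88 kPa
q_ult = 822.73 + 893.76 + 632.88 = 2349.4 kPa.
q_net = 2349.4 − 34.254 = 2315.1 kPa.
q_all(net) = 2315.1 / 2.5 = 926.04 kPa.

q_all(net) ≈ 930 kPa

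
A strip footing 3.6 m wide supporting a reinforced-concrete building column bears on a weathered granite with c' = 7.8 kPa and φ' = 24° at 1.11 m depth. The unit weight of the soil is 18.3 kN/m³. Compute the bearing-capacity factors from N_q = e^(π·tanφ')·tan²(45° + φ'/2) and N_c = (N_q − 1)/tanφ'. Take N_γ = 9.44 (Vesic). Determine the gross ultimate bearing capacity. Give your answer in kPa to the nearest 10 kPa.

tan24° = 0.4452, so N_q = e^(π×0.4452)·tan²(57°) = 4.05 × 2.371 = 9.6.
N_c = (9.6 − 1)/tan24° = 19.32.
Overburden at base level: q = 18.3 × 1.11 = 20.313 kPa.
Cohesion term c·N_c = 7.8 × 19.324 = 150.72 kPa; surcharge term q·N_q = 20.313 × 9.6034 = 195.07 kPa; self-weight term 0.5·γ·B·N_γ = 0.5 × 18.3 × 3.6 × 9.44 = 310.95 kPa.
q_ult = 150.72 + 195.07 + 310.95 = 656.75 kPa.

q_ult ≈ 660 kPa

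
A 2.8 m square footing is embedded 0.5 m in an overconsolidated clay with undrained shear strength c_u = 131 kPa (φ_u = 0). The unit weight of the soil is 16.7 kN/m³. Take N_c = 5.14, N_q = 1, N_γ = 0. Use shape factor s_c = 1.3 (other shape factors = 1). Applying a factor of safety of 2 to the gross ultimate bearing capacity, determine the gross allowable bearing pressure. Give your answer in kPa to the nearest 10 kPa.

q_all ≈ 440 kPa

Overburden at base level: q = 16.7 × 0.5 = 8.35 kPa.
Cohesion term c·N_c·s_c = 131 × 5.14 × 1.3 = 875.34 kPa; surcharge term q·N_q = 8.35 × 1 = 8.35 kPa.
q_ult = 875.34 + 8.35 = 883.69 kPa.
q_all = q_ult / FS = 883.69 / 2 = 441.85 kPa.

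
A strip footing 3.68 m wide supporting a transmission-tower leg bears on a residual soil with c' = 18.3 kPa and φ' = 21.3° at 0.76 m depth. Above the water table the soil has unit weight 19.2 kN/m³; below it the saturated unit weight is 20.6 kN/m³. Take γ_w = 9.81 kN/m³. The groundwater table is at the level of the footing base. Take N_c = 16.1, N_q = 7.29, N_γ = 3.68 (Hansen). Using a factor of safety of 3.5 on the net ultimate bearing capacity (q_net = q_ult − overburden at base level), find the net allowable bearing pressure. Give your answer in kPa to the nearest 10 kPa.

Effective surcharge at the founding depth q = γ·D_f = 19.2 × 0.76 = 14.592 kPa.
The water table coincides with the base, so in the self-weight term γ → γ' = 10.79 kN/m³.
q_ult = c·N_c + q·N_q + 0.5·γ·B·N_γ
     = 18.3 × 16.1 + 14.592 × 7.29 + 0.5 × 10.79 × 3.68 × 3.68
     = 294.63 + 106.38 + 73.061 = 474.07 kPa.
q_net = 474.07 − 14.592 = 459.47 kPa.
q_all(net) = 459.47 / 3.5 = 131.28 kPa.

q_all(net) ≈ 130 kPa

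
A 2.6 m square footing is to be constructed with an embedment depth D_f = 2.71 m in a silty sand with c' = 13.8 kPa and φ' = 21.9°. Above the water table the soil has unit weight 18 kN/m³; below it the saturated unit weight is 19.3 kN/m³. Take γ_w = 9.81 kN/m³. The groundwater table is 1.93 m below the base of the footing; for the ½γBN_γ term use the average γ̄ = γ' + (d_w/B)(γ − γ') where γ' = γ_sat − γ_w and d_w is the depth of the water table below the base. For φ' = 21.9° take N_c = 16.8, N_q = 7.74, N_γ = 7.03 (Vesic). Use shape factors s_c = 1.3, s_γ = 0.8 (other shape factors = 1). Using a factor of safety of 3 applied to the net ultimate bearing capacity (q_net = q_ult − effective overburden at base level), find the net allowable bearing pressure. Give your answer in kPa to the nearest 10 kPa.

q = γ·D_f = 18 × 2.71 = 48.78 kPa.
γ' = 9.49 kN/m³; averaging over the depth B below the base, γ̄ = γ' + (d_w/B)(γ − γ') = 15.807 kN/m³.
c·N_c·s_c = 13.8 × 16.8 × 1.3 = 301.39 kPa
q·N_q = 48.78 × 7.74 = 377.56 kPa
0.5·γ·B·N_γ·s_γ = 0.5 × 15.807 × 2.6 × 7.03 × 0.8 = 115.57 kPa
q_ult = 301.39 + 377.56 + 115.57 = 794.52 kPa.
Net ultimate: q_net = 794.52 − 48.78 = 745.74 kPa.
q_all(net) = 745.74 / 3 = 248.58 kPa.

q_all(net) ≈ 250 kPa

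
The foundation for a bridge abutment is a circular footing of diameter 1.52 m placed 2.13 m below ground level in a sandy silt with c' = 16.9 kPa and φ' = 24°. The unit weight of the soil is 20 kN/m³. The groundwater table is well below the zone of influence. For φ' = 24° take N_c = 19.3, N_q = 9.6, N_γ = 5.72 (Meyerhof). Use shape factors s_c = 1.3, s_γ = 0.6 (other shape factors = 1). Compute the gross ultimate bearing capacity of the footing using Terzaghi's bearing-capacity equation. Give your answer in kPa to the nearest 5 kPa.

q_ult ≈ 885 kPa

Effective surcharge at the founding depth q = γ·D_f = 20 × 2.13 = 42.6 kPa.
q_ult = c·N_c·s_c + q·N_q + 0.5·γ·B·N_γ·s_γ
     = 16.9 × 19.3 × 1.3 + 42.6 × 9.6 + 0.5 × 20 × 1.52 × 5.72 × 0.6
     = 424.02 + 408.96 + 52.166 = 885.15 kPa.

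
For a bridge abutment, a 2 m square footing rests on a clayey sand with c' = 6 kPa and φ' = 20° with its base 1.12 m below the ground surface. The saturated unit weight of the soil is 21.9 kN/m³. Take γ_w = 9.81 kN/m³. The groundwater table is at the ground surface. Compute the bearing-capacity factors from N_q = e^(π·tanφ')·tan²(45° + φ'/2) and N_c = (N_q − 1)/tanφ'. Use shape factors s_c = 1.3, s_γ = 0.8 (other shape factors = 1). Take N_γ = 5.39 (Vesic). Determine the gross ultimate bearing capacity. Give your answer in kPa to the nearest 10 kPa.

tan20° = 0.364, so N_q = e^(π×0.364)·tan²(55°) = 3.138 × 2.04 = 6.4.
N_c = (6.4 − 1)/tan20° = 14.83.
Water table at ground surface, so effective unit weight γ' = 21.9 − 9.81 = 12.09 kN/m³ is used throughout; overburden q = 12.09 × 1.12 = 13.541 kPa; the same γ' applies in the ½γBN_γ term.
Cohesion term c·N_c·s_c = 6 × 14.835 × 1.3 = 115.71 kPa; surcharge term q·N_q = 13.541 × 6.3994 = 86.653 kPa; self-weight term 0.5·γ·B·N_γ·s_γ = 0.5 × 12.09 × 2 × 5.39 × 0.8 = 52.132 kPa.
q_ult = 115.71 + 86.653 + 52.132 = 254.5 kPa.

q_ult ≈ 250 kPa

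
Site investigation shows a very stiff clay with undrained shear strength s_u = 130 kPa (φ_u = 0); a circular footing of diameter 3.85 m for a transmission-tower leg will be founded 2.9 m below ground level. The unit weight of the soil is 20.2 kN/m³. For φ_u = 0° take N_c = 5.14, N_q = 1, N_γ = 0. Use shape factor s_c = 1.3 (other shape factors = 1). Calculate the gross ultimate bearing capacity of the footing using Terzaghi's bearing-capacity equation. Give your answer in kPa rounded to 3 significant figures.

Effective surcharge at the founding depth q = γ·D_f = 20.2 × 2.9 = 58.58 kPa.
q_ult = c·N_c·s_c + q·N_q
     = 130 × 5.14 × 1.3 + 58.58 × 1
     = 868.66 + 58.58 = 927.24 kPa.

q_ult ≈ 927 kPa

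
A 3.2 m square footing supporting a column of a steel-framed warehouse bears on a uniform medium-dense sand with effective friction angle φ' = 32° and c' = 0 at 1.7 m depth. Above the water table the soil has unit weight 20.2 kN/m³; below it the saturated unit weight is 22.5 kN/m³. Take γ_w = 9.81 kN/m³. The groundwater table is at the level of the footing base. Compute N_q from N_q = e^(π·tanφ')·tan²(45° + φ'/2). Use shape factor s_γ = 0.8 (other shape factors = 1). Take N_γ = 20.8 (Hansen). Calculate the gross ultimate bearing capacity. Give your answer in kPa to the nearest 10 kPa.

tan32° = 0.6249, so N_q = e^(π×0.6249)·tan²(61°) = 7.121 × 3.255 = 23.18.
Effective surcharge at the founding depth q = γ·D_f = 20.2 × 1.7 = 34.34 kPa.
The water table coincides with the base, so in the self-weight term γ → γ' = 12.69 kN/m³.
q_ult = q·N_q + 0.5·γ·B·N_γ·s_γ
     = 34.34 × 23.177 + 0.5 × 12.69 × 3.2 × 20.8 × 0.8
     = 795.89 + 337.86 = 1133.7 kPa.

q_ult ≈ 1130 kPa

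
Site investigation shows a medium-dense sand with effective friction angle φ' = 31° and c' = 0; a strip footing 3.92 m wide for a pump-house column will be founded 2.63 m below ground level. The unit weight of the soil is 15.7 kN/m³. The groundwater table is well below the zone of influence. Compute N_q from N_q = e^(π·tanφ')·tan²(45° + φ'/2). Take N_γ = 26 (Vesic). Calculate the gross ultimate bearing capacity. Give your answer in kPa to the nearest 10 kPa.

tan31° = 0.6009, so N_q = e^(π×0.6009)·tan²(60.5°) = 6.604 × 3.124 = 20.63.
q = γ·D_f = 15.7 × 2.63 = 41.291 kPa.
q·N_q = 41.291 × 20.631 = 851.87 kPa
0.5·γ·B·N_γ = 0.5 × 15.7 × 3.92 × 26 = 800.07 kPa
q_ult = 851.87 + 800.07 = 1651.9 kPa.

q_ult ≈ 1650 kPa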